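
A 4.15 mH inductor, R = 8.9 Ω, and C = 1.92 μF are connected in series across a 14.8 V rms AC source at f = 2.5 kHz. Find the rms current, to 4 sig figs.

445.2 mA

ω = 2πf = 15710 rad/s
X_L = ωL = 65.19 Ω
X_C = 1/(ωC) = 33.16 Ω
Net reactance X = X_L − X_C = 32.03 Ω
Z = 8.900 + j32.03 Ω
|Z| = √(8.900² + 32.03²) = 33.24 Ω
I = V/|Z| = 14.8/33.24 = 445.2 mA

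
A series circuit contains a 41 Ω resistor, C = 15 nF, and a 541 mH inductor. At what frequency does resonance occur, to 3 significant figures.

1.77 kHz

ω₀ = 1/√(LC) = 1/√(0.541 × 1.5e-08) = 11100 rad/s
f₀ = ω₀/(2π) = 1.77 kHz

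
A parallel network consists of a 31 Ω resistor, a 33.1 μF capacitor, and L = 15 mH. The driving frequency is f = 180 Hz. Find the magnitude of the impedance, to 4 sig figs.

ω = 2πf = 1131 rad/s
X_L = ωL = 16.96 Ω
X_C = 1/(ωC) = 26.71 Ω
Parallel: admittances add. Y = 1/R + 1/(jωL) + jωC
Y = (0.03226 − j0.02151) S
|Y| = 0.03877 S → |Z| = 1/|Y| = 25.79 Ω, ∠Z = −∠Y = 33.70°

25.79 Ω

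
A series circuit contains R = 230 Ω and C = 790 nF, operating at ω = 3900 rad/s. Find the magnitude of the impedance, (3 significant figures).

398 Ω

X_C = 1/(ωC) = 325 Ω
Z = 230 − j325 Ω
|Z| = √(230² + 325²) = 398 Ω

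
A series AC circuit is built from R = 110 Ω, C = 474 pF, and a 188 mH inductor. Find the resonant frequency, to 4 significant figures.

16.86 kHz

ω₀ = 1/√(LC) = 1/√(0.188 × 4.74e-10) = 105900 rad/s
f₀ = ω₀/(2π) = 16.86 kHz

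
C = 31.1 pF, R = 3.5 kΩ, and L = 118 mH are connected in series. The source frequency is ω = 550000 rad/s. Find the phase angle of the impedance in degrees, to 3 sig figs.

X_L = ωL = 64900 Ω
X_C = 1/(ωC) = 58500 Ω
Net reactance X = X_L − X_C = 6440 Ω
Z = 3500 + j6440 Ω
|Z| = √(3500² + 6440²) = 7330 Ω
∠Z = arctan(6440/3500) = 61.5°

61.5°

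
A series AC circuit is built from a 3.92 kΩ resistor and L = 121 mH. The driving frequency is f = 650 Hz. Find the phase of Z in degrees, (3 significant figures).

7.19°

ω = 2πf = 4084 rad/s
X_L = ωL = 494 Ω
Z = 3920 + j494 Ω
|Z| = √(3920² + 494²) = 3950 Ω
∠Z = arctan(494/3920) = 7.19°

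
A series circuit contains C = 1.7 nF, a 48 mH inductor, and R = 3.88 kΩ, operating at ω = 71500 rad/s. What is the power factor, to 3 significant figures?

0.629

X_L = ωL = 3430 Ω
X_C = 1/(ωC) = 8230 Ω
Net reactance X = X_L − X_C = -4800 Ω
Z = 3880 − j4800 Ω
|Z| = √(3880² + 4800²) = 6170 Ω
∠Z = arctan(-4800/3880) = -51.0°
cos φ = cos(-51.0°) = 0.629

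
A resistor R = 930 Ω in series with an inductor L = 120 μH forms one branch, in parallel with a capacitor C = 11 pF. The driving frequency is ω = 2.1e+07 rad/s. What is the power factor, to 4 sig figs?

X_L = ωL = 2520 Ω
X_C = 1/(ωC) = 4329 Ω
Branch 1 (R+jX_L): Z₁ = 930.0 + j2520 Ω, |Z₁| = 2686 Ω
Branch 2 (−jX_C): Z₂ = −j4329 Ω
Parallel: Z = Z₁Z₂/(Z₁+Z₂), |Z| = 5717 Ω, ∠Z = 42.54°
cos φ = cos(42.54°) = 0.7369

0.7369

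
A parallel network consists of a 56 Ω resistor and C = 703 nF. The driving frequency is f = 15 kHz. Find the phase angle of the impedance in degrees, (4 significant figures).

ω = 2πf = 94250 rad/s
X_C = 1/(ωC) = 15.09 Ω
Parallel: admittances add. Y = 1/R + jωC
Y = (0.01786 + j0.06626) S
|Y| = 0.06862 S → |Z| = 1/|Y| = 14.57 Ω, ∠Z = −∠Y = -74.92°

-74.92°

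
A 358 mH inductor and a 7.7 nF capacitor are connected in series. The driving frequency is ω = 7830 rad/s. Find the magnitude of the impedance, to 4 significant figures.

13780 Ω

X_L = ωL = 2803 Ω
X_C = 1/(ωC) = 16590 Ω
Net reactance X = X_L − X_C = -13780 Ω
Z = − j13780 Ω
|Z| = √(0² + 13780²) = 13780 Ω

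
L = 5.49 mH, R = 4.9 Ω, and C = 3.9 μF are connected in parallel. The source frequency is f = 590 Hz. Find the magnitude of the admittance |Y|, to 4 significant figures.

207.0 mS

ω = 2πf = 3707 rad/s
X_L = ωL = 20.35 Ω
X_C = 1/(ωC) = 69.17 Ω
Parallel: admittances add. Y = 1/R + 1/(jωL) + jωC
Y = (0.2041 − j0.03468) S
|Y| = 0.2070 S → |Z| = 1/|Y| = 4.831 Ω, ∠Z = −∠Y = 9.644°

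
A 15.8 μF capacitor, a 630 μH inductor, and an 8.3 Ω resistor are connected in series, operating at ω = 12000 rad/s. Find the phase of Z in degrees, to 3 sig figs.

15.4°

X_L = ωL = 7.56 Ω
X_C = 1/(ωC) = 5.27 Ω
Net reactance X = X_L − X_C = 2.29 Ω
Z = 8.30 + j2.29 Ω
|Z| = √(8.30² + 2.29²) = 8.61 Ω
∠Z = arctan(2.29/8.30) = 15.4°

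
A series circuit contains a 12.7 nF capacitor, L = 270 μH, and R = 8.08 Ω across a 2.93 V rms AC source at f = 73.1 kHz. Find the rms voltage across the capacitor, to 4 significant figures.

ω = 2πf = 459300 rad/s
X_L = ωL = 124.0 Ω
X_C = 1/(ωC) = 171.4 Ω
Net reactance X = X_L − X_C = -47.42 Ω
Z = 8.080 − j47.42 Ω
|Z| = √(8.080² + 47.42²) = 48.11 Ω
I = V/|Z| = 60.91 mA
V_C = I·|Z_C| = 0.06091 × 171.4 = 10.44 V

10.44 V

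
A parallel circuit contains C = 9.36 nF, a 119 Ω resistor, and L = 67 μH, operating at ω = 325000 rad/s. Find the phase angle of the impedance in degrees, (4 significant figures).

78.91°

X_L = ωL = 21.78 Ω
X_C = 1/(ωC) = 328.7 Ω
Parallel: admittances add. Y = 1/R + 1/(jωL) + jωC
Y = (0.008403 − j0.04288) S
|Y| = 0.04370 S → |Z| = 1/|Y| = 22.88 Ω, ∠Z = −∠Y = 78.91°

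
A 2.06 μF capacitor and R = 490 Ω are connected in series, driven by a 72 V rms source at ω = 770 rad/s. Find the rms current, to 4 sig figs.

X_C = 1/(ωC) = 630.4 Ω
Z = 490.0 − j630.4 Ω
|Z| = √(490.0² + 630.4²) = 798.5 Ω
I = V/|Z| = 72/798.5 = 90.17 mA

90.17 mA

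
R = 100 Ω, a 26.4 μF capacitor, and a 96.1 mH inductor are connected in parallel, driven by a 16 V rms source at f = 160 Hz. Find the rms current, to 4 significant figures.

304.5 mA

ω = 2πf = 1005 rad/s
X_L = ωL = 96.61 Ω
X_C = 1/(ωC) = 37.68 Ω
Parallel: admittances add. Y = 1/R + 1/(jωL) + jωC
Y = (0.01000 + j0.01619) S
|Y| = 0.01903 S → |Z| = 1/|Y| = 52.55 Ω, ∠Z = −∠Y = -58.30°
I = V/|Z| = 16/52.55 = 304.5 mA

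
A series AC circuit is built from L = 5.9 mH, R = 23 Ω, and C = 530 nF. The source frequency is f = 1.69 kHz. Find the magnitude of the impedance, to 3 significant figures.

117 Ω

ω = 2πf = 10620 rad/s
X_L = ωL = 62.6 Ω
X_C = 1/(ωC) = 178 Ω
Net reactance X = X_L − X_C = -115 Ω
Z = 23.0 − j115 Ω
|Z| = √(23.0² + 115²) = 117 Ω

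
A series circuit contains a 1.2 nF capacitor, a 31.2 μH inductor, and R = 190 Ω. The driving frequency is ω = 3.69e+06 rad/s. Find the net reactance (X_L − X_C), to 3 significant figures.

X_L = ωL = 115 Ω
X_C = 1/(ωC) = 226 Ω
X = 115 − 226 = -111 Ω

-111 Ω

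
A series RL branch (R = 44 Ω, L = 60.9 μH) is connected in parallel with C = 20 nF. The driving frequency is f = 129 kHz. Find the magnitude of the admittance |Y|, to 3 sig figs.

ω = 2πf = 810500 rad/s
X_L = ωL = 49.4 Ω
X_C = 1/(ωC) = 61.7 Ω
Branch 1 (R+jX_L): Z₁ = 44.0 + j49.4 Ω, |Z₁| = 66.1 Ω
Branch 2 (−jX_C): Z₂ = −j61.7 Ω
Parallel: Z = Z₁Z₂/(Z₁+Z₂), |Z| = 89.3 Ω, ∠Z = -26.1°
|Y| = 1/|Z| = 11.2 mS

11.2 mS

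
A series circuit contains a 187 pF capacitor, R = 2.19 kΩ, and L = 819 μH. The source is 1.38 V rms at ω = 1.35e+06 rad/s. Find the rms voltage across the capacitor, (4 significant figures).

X_L = ωL = 1106 Ω
X_C = 1/(ωC) = 3961 Ω
Net reactance X = X_L − X_C = -2856 Ω
Z = 2190 − j2856 Ω
|Z| = √(2190² + 2856²) = 3599 Ω
I = V/|Z| = 383.5 μA
V_C = I·|Z_C| = 0.0003835 × 3961 = 1.519 V

1.519 V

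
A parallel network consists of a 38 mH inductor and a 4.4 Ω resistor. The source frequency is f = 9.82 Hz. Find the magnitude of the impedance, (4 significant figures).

2.069 Ω

ω = 2πf = 61.70 rad/s
X_L = ωL = 2.345 Ω
Parallel: admittances add. Y = 1/R + 1/(jωL)
Y = (0.2273 − j0.4265) S
|Y| = 0.4833 S → |Z| = 1/|Y| = 2.069 Ω, ∠Z = −∠Y = 61.95°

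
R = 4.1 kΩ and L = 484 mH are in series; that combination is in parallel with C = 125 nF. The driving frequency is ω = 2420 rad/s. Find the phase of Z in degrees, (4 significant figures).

-46.55°

X_L = ωL = 1171 Ω
X_C = 1/(ωC) = 3306 Ω
Branch 1 (R+jX_L): Z₁ = 4100 + j1171 Ω, |Z₁| = 4264 Ω
Branch 2 (−jX_C): Z₂ = −j3306 Ω
Parallel: Z = Z₁Z₂/(Z₁+Z₂), |Z| = 3050 Ω, ∠Z = -46.55°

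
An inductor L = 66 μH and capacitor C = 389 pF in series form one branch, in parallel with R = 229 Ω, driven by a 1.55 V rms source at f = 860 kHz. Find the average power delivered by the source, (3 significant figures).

10.5 mW

ω = 2πf = 5.404e+06 rad/s
X_L = ωL = 357 Ω
X_C = 1/(ωC) = 476 Ω
Branch 1: Z₁ = R = 229 Ω
Branch 2 (series LC): Z₂ = j(X_L − X_C) = −j119 Ω
Parallel: Z = Z₁Z₂/(Z₁+Z₂), |Z| = 106 Ω, ∠Z = -62.5°
I = V/|Z| = 14.7 mA
P = VI cos φ = 1.55 × 0.0147 × cos(-62.5°) = 10.5 mW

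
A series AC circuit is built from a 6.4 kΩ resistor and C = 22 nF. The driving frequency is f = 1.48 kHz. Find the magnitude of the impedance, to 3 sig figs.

8050 Ω

ω = 2πf = 9299 rad/s
X_C = 1/(ωC) = 4890 Ω
Z = 6400 − j4890 Ω
|Z| = √(6400² + 4890²) = 8050 Ω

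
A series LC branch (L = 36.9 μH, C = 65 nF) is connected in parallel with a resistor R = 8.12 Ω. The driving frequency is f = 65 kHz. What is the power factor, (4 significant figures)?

0.9411

ω = 2πf = 408400 rad/s
X_L = ωL = 15.07 Ω
X_C = 1/(ωC) = 37.67 Ω
Branch 1: Z₁ = R = 8.120 Ω
Branch 2 (series LC): Z₂ = j(X_L − X_C) = −j22.60 Ω
Parallel: Z = Z₁Z₂/(Z₁+Z₂), |Z| = 7.642 Ω, ∠Z = -19.76°
cos φ = cos(-19.76°) = 0.9411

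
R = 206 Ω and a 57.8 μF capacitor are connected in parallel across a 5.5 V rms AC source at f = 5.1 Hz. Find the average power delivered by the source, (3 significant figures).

ω = 2πf = 32.04 rad/s
X_C = 1/(ωC) = 540 Ω
Parallel: admittances add. Y = 1/R + jωC
Y = (0.00485 + j0.00185) S
|Y| = 0.00520 S → |Z| = 1/|Y| = 192 Ω, ∠Z = −∠Y = -20.9°
I = V/|Z| = 28.6 mA
P = VI cos φ = 5.5 × 0.0286 × cos(-20.9°) = 147 mW

147 mW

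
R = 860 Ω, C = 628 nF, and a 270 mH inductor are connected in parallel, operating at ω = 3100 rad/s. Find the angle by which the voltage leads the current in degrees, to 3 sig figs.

-32.9°

X_L = ωL = 837 Ω
X_C = 1/(ωC) = 514 Ω
Parallel: admittances add. Y = 1/R + 1/(jωL) + jωC
Y = (0.00116 + j0.000752) S
|Y| = 0.00138 S → |Z| = 1/|Y| = 722 Ω, ∠Z = −∠Y = -32.9°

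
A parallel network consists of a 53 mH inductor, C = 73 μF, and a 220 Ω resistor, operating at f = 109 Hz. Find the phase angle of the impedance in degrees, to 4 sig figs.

ω = 2πf = 684.9 rad/s
X_L = ωL = 36.30 Ω
X_C = 1/(ωC) = 20.00 Ω
Parallel: admittances add. Y = 1/R + 1/(jωL) + jωC
Y = (0.004545 + j0.02245) S
|Y| = 0.02290 S → |Z| = 1/|Y| = 43.67 Ω, ∠Z = −∠Y = -78.55°

-78.55°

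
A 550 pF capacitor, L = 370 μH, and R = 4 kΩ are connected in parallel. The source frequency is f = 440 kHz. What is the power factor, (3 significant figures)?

0.418

ω = 2πf = 2.765e+06 rad/s
X_L = ωL = 1020 Ω
X_C = 1/(ωC) = 658 Ω
Parallel: admittances add. Y = 1/R + 1/(jωL) + jωC
Y = (0.000250 + j0.000543) S
|Y| = 0.000598 S → |Z| = 1/|Y| = 1670 Ω, ∠Z = −∠Y = -65.3°
cos φ = cos(-65.3°) = 0.418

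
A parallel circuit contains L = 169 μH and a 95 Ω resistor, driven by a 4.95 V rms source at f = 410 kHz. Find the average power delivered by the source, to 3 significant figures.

ω = 2πf = 2.576e+06 rad/s
X_L = ωL = 435 Ω
Parallel: admittances add. Y = 1/R + 1/(jωL)
Y = (0.0105 − j0.00230) S
|Y| = 0.0108 S → |Z| = 1/|Y| = 92.8 Ω, ∠Z = −∠Y = 12.3°
I = V/|Z| = 53.3 mA
P = VI cos φ = 4.95 × 0.0533 × cos(12.3°) = 258 mW

258 mW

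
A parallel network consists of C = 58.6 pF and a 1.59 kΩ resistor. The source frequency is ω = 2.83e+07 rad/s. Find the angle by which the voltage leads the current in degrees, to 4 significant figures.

-69.23°

X_C = 1/(ωC) = 603.0 Ω
Parallel: admittances add. Y = 1/R + jωC
Y = (0.0006289 + j0.001658) S
|Y| = 0.001774 S → |Z| = 1/|Y| = 563.8 Ω, ∠Z = −∠Y = -69.23°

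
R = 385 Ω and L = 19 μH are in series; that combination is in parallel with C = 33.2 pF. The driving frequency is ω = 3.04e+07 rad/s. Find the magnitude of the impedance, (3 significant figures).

1220 Ω

X_L = ωL = 578 Ω
X_C = 1/(ωC) = 991 Ω
Branch 1 (R+jX_L): Z₁ = 385 + j578 Ω, |Z₁| = 694 Ω
Branch 2 (−jX_C): Z₂ = −j991 Ω
Parallel: Z = Z₁Z₂/(Z₁+Z₂), |Z| = 1220 Ω, ∠Z = 13.3°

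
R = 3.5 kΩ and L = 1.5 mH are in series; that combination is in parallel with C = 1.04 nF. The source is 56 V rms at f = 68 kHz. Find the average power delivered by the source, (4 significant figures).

866.9 mW

ω = 2πf = 427300 rad/s
X_L = ωL = 640.9 Ω
X_C = 1/(ωC) = 2250 Ω
Branch 1 (R+jX_L): Z₁ = 3500 + j640.9 Ω, |Z₁| = 3558 Ω
Branch 2 (−jX_C): Z₂ = −j2250 Ω
Parallel: Z = Z₁Z₂/(Z₁+Z₂), |Z| = 2079 Ω, ∠Z = -54.93°
I = V/|Z| = 26.94 mA
P = VI cos φ = 56 × 0.02694 × cos(-54.93°) = 866.9 mW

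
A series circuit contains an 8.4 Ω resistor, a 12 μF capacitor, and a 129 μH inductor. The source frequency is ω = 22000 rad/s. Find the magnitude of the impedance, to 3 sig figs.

8.45 Ω

X_L = ωL = 2.84 Ω
X_C = 1/(ωC) = 3.79 Ω
Net reactance X = X_L − X_C = -0.950 Ω
Z = 8.40 − j0.950 Ω
|Z| = √(8.40² + 0.950²) = 8.45 Ω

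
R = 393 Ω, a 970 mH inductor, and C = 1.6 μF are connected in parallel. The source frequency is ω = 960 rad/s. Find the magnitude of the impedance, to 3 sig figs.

X_L = ωL = 931 Ω
X_C = 1/(ωC) = 651 Ω
Parallel: admittances add. Y = 1/R + 1/(jωL) + jωC
Y = (0.00254 + j0.000462) S
|Y| = 0.00259 S → |Z| = 1/|Y| = 387 Ω, ∠Z = −∠Y = -10.3°

387 Ω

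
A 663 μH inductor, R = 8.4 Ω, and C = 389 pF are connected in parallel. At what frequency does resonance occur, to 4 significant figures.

ω₀ = 1/√(LC) = 1/√(0.000663 × 3.89e-10) = 1.969e+06 rad/s
f₀ = ω₀/(2π) = 313.4 kHz

313.4 kHz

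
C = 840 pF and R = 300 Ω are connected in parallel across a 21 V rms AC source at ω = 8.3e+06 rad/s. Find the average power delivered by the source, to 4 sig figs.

1.470 W

X_C = 1/(ωC) = 143.4 Ω
Parallel: admittances add. Y = 1/R + jωC
Y = (0.003333 + j0.006972) S
|Y| = 0.007728 S → |Z| = 1/|Y| = 129.4 Ω, ∠Z = −∠Y = -64.45°
I = V/|Z| = 162.3 mA
P = VI cos φ = 21 × 0.1623 × cos(-64.45°) = 1.470 W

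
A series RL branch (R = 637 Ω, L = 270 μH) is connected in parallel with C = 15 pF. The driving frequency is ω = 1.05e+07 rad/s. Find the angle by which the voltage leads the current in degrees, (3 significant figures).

67.1°

X_L = ωL = 2840 Ω
X_C = 1/(ωC) = 6350 Ω
Branch 1 (R+jX_L): Z₁ = 637 + j2840 Ω, |Z₁| = 2910 Ω
Branch 2 (−jX_C): Z₂ = −j6350 Ω
Parallel: Z = Z₁Z₂/(Z₁+Z₂), |Z| = 5170 Ω, ∠Z = 67.1°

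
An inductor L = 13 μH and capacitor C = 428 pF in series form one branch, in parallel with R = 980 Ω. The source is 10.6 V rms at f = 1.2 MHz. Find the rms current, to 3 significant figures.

51.2 mA

ω = 2πf = 7.54e+06 rad/s
X_L = ωL = 98.0 Ω
X_C = 1/(ωC) = 310 Ω
Branch 1: Z₁ = R = 980 Ω
Branch 2 (series LC): Z₂ = j(X_L − X_C) = −j212 Ω
Parallel: Z = Z₁Z₂/(Z₁+Z₂), |Z| = 207 Ω, ∠Z = -77.8°
I = V/|Z| = 10.6/207 = 51.2 mA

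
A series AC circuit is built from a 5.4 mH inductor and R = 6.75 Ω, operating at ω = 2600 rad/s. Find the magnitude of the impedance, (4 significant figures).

15.58 Ω

X_L = ωL = 14.04 Ω
Z = 6.750 + j14.04 Ω
|Z| = √(6.750² + 14.04²) = 15.58 Ω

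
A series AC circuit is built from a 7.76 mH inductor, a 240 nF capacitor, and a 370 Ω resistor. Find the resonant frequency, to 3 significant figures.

3.69 kHz

ω₀ = 1/√(LC) = 1/√(0.00776 × 2.4e-07) = 23170 rad/s
f₀ = ω₀/(2π) = 3.69 kHz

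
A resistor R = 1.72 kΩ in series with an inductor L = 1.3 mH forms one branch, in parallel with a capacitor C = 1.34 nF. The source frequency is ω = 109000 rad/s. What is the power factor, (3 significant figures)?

0.986

X_L = ωL = 142 Ω
X_C = 1/(ωC) = 6850 Ω
Branch 1 (R+jX_L): Z₁ = 1720 + j142 Ω, |Z₁| = 1730 Ω
Branch 2 (−jX_C): Z₂ = −j6850 Ω
Parallel: Z = Z₁Z₂/(Z₁+Z₂), |Z| = 1710 Ω, ∠Z = -9.68°
cos φ = cos(-9.68°) = 0.986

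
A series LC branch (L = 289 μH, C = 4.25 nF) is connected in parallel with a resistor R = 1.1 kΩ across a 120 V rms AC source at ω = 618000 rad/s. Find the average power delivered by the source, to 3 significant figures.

X_L = ωL = 179 Ω
X_C = 1/(ωC) = 381 Ω
Branch 1: Z₁ = R = 1100 Ω
Branch 2 (series LC): Z₂ = j(X_L − X_C) = −j202 Ω
Parallel: Z = Z₁Z₂/(Z₁+Z₂), |Z| = 199 Ω, ∠Z = -79.6°
I = V/|Z| = 604 mA
P = VI cos φ = 120 × 0.604 × cos(-79.6°) = 13.1 W

13.1 W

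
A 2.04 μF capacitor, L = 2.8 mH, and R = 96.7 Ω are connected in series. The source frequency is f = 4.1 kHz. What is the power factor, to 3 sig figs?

ω = 2πf = 25760 rad/s
X_L = ωL = 72.1 Ω
X_C = 1/(ωC) = 19.0 Ω
Net reactance X = X_L − X_C = 53.1 Ω
Z = 96.7 + j53.1 Ω
|Z| = √(96.7² + 53.1²) = 110 Ω
∠Z = arctan(53.1/96.7) = 28.8°
cos φ = cos(28.8°) = 0.877

0.877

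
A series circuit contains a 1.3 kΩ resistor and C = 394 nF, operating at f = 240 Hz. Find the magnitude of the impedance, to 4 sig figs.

ω = 2πf = 1508 rad/s
X_C = 1/(ωC) = 1683 Ω
Z = 1300 − j1683 Ω
|Z| = √(1300² + 1683²) = 2127 Ω

2127 Ω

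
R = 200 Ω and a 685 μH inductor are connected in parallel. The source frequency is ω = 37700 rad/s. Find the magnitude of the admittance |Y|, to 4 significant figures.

39.04 mS

X_L = ωL = 25.82 Ω
Parallel: admittances add. Y = 1/R + 1/(jωL)
Y = (0.005000 − j0.03872) S
|Y| = 0.03904 S → |Z| = 1/|Y| = 25.61 Ω, ∠Z = −∠Y = 82.64°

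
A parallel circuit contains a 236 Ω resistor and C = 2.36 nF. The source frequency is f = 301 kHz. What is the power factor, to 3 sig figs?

0.689

ω = 2πf = 1.891e+06 rad/s
X_C = 1/(ωC) = 224 Ω
Parallel: admittances add. Y = 1/R + jωC
Y = (0.00424 + j0.00446) S
|Y| = 0.00615 S → |Z| = 1/|Y| = 162 Ω, ∠Z = −∠Y = -46.5°
cos φ = cos(-46.5°) = 0.689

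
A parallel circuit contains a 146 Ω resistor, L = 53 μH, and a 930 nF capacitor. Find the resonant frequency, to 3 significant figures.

ω₀ = 1/√(LC) = 1/√(5.3e-05 × 9.3e-07) = 142400 rad/s
f₀ = ω₀/(2π) = 22.7 kHz

22.7 kHz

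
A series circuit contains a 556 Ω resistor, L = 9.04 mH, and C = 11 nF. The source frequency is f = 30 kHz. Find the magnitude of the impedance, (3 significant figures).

ω = 2πf = 188500 rad/s
X_L = ωL = 1700 Ω
X_C = 1/(ωC) = 482 Ω
Net reactance X = X_L − X_C = 1220 Ω
Z = 556 + j1220 Ω
|Z| = √(556² + 1220²) = 1340 Ω

1340 Ω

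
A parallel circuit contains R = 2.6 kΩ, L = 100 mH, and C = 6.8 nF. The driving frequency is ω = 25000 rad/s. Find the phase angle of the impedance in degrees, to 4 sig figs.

X_L = ωL = 2500 Ω
X_C = 1/(ωC) = 5882 Ω
Parallel: admittances add. Y = 1/R + 1/(jωL) + jωC
Y = (0.0003846 − j0.0002300) S
|Y| = 0.0004481 S → |Z| = 1/|Y| = 2231 Ω, ∠Z = −∠Y = 30.88°

30.88°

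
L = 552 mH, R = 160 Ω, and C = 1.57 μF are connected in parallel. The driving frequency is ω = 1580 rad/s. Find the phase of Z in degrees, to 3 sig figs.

X_L = ωL = 872 Ω
X_C = 1/(ωC) = 403 Ω
Parallel: admittances add. Y = 1/R + 1/(jωL) + jωC
Y = (0.00625 + j0.00133) S
|Y| = 0.00639 S → |Z| = 1/|Y| = 156 Ω, ∠Z = −∠Y = -12.0°

-12.0°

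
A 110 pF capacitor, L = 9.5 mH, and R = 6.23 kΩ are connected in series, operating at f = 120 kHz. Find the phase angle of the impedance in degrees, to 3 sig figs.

-38.2°

ω = 2πf = 754000 rad/s
X_L = ωL = 7160 Ω
X_C = 1/(ωC) = 12100 Ω
Net reactance X = X_L − X_C = -4890 Ω
Z = 6230 − j4890 Ω
|Z| = √(6230² + 4890²) = 7920 Ω
∠Z = arctan(-4890/6230) = -38.2°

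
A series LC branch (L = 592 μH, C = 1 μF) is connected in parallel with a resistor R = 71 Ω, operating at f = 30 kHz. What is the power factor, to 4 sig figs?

ω = 2πf = 188500 rad/s
X_L = ωL = 111.6 Ω
X_C = 1/(ωC) = 5.305 Ω
Branch 1: Z₁ = R = 71.00 Ω
Branch 2 (series LC): Z₂ = j(X_L − X_C) = j106.3 Ω
Parallel: Z = Z₁Z₂/(Z₁+Z₂), |Z| = 59.04 Ω, ∠Z = 33.74°
cos φ = cos(33.74°) = 0.8315

0.8315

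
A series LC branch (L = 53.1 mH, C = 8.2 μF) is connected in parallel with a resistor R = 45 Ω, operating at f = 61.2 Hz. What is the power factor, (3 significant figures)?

0.989

ω = 2πf = 384.5 rad/s
X_L = ωL = 20.4 Ω
X_C = 1/(ωC) = 317 Ω
Branch 1: Z₁ = R = 45.0 Ω
Branch 2 (series LC): Z₂ = j(X_L − X_C) = −j297 Ω
Parallel: Z = Z₁Z₂/(Z₁+Z₂), |Z| = 44.5 Ω, ∠Z = -8.62°
cos φ = cos(-8.62°) = 0.989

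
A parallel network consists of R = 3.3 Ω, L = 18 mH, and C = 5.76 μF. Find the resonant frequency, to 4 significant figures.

ω₀ = 1/√(LC) = 1/√(0.018 × 5.76e-06) = 3106 rad/s
f₀ = ω₀/(2π) = 494.3 Hz

494.3 Hz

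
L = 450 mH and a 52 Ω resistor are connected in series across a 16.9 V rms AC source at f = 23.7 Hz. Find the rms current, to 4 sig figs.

ω = 2πf = 148.9 rad/s
X_L = ωL = 67.01 Ω
Z = 52.00 + j67.01 Ω
|Z| = √(52.00² + 67.01²) = 84.82 Ω
I = V/|Z| = 16.9/84.82 = 199.2 mA

199.2 mA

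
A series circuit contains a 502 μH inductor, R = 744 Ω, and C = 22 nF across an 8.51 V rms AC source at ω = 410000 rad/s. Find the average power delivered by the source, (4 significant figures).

X_L = ωL = 205.8 Ω
X_C = 1/(ωC) = 110.9 Ω
Net reactance X = X_L − X_C = 94.96 Ω
Z = 744.0 + j94.96 Ω
|Z| = √(744.0² + 94.96²) = 750.0 Ω
∠Z = arctan(94.96/744.0) = 7.273°
I = V/|Z| = 11.35 mA
P = VI cos φ = 8.51 × 0.01135 × cos(7.273°) = 95.78 mW

95.78 mW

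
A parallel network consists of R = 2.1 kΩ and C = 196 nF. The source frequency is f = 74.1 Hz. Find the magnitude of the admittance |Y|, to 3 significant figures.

ω = 2πf = 465.6 rad/s
X_C = 1/(ωC) = 11000 Ω
Parallel: admittances add. Y = 1/R + jωC
Y = (0.000476 + j9.13e-05) S
|Y| = 0.000485 S → |Z| = 1/|Y| = 2060 Ω, ∠Z = −∠Y = -10.8°

485 μS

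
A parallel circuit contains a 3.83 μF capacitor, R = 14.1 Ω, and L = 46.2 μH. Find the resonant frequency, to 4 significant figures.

11.96 kHz

ω₀ = 1/√(LC) = 1/√(4.62e-05 × 3.83e-06) = 75180 rad/s
f₀ = ω₀/(2π) = 11.96 kHz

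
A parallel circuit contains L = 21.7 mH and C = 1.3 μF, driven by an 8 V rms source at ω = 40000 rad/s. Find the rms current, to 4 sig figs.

406.8 mA

X_L = ωL = 868.0 Ω
X_C = 1/(ωC) = 19.23 Ω
Parallel: admittances add. Y = 1/(jωL) + jωC
Y = (0 + j0.05085) S
|Y| = 0.05085 S → |Z| = 1/|Y| = 19.67 Ω, ∠Z = −∠Y = -90.00°
I = V/|Z| = 8/19.67 = 406.8 mA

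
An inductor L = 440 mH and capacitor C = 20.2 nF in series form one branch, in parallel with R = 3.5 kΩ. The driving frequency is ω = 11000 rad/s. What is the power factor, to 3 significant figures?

X_L = ωL = 4840 Ω
X_C = 1/(ωC) = 4500 Ω
Branch 1: Z₁ = R = 3500 Ω
Branch 2 (series LC): Z₂ = j(X_L − X_C) = j340 Ω
Parallel: Z = Z₁Z₂/(Z₁+Z₂), |Z| = 338 Ω, ∠Z = 84.5°
cos φ = cos(84.5°) = 0.0966

0.0966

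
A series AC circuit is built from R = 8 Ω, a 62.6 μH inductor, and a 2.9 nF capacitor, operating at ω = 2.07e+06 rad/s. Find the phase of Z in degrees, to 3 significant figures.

X_L = ωL = 130 Ω
X_C = 1/(ωC) = 167 Ω
Net reactance X = X_L − X_C = -37.0 Ω
Z = 8.00 − j37.0 Ω
|Z| = √(8.00² + 37.0²) = 37.9 Ω
∠Z = arctan(-37.0/8.00) = -77.8°

-77.8°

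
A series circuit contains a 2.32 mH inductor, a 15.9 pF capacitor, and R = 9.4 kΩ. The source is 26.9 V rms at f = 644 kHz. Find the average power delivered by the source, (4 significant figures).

ω = 2πf = 4.046e+06 rad/s
X_L = ωL = 9388 Ω
X_C = 1/(ωC) = 15540 Ω
Net reactance X = X_L − X_C = -6156 Ω
Z = 9400 − j6156 Ω
|Z| = √(9400² + 6156²) = 11240 Ω
∠Z = arctan(-6156/9400) = -33.22°
I = V/|Z| = 2.394 mA
P = VI cos φ = 26.9 × 0.002394 × cos(-33.22°) = 53.88 mW

53.88 mW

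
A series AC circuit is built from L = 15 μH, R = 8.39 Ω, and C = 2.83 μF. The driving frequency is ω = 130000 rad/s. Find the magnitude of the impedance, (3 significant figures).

X_L = ωL = 1.95 Ω
X_C = 1/(ωC) = 2.72 Ω
Net reactance X = X_L − X_C = -0.768 Ω
Z = 8.39 − j0.768 Ω
|Z| = √(8.39² + 0.768²) = 8.43 Ω

8.43 Ω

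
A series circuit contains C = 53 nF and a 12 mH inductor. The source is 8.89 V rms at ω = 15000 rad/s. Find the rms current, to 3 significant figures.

X_L = ωL = 180 Ω
X_C = 1/(ωC) = 1260 Ω
Net reactance X = X_L − X_C = -1080 Ω
Z = − j1080 Ω
|Z| = √(0² + 1080²) = 1080 Ω
I = V/|Z| = 8.89/1080 = 8.25 mA

8.25 mA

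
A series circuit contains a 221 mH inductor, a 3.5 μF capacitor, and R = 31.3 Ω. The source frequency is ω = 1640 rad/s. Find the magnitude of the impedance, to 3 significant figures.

191 Ω

X_L = ωL = 362 Ω
X_C = 1/(ωC) = 174 Ω
Net reactance X = X_L − X_C = 188 Ω
Z = 31.3 + j188 Ω
|Z| = √(31.3² + 188²) = 191 Ω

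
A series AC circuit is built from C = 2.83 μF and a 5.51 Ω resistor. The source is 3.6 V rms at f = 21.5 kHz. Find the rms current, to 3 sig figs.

590 mA

ω = 2πf = 135100 rad/s
X_C = 1/(ωC) = 2.62 Ω
Z = 5.51 − j2.62 Ω
|Z| = √(5.51² + 2.62²) = 6.10 Ω
I = V/|Z| = 3.6/6.10 = 590 mA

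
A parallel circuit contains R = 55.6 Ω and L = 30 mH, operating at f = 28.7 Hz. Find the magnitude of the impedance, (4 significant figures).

ω = 2πf = 180.3 rad/s
X_L = ωL = 5.410 Ω
Parallel: admittances add. Y = 1/R + 1/(jωL)
Y = (0.01799 − j0.1848) S
|Y| = 0.1857 S → |Z| = 1/|Y| = 5.384 Ω, ∠Z = −∠Y = 84.44°

5.384 Ω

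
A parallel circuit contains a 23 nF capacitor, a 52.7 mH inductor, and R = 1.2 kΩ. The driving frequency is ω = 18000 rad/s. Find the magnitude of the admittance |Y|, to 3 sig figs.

1.05 mS

X_L = ωL = 949 Ω
X_C = 1/(ωC) = 2420 Ω
Parallel: admittances add. Y = 1/R + 1/(jωL) + jωC
Y = (0.000833 − j0.000640) S
|Y| = 0.00105 S → |Z| = 1/|Y| = 952 Ω, ∠Z = −∠Y = 37.5°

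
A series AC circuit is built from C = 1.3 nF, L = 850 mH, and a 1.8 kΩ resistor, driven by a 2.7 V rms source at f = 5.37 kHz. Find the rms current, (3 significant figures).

439 μA

ω = 2πf = 33740 rad/s
X_L = ωL = 28700 Ω
X_C = 1/(ωC) = 22800 Ω
Net reactance X = X_L − X_C = 5880 Ω
Z = 1800 + j5880 Ω
|Z| = √(1800² + 5880²) = 6150 Ω
I = V/|Z| = 2.7/6150 = 439 μA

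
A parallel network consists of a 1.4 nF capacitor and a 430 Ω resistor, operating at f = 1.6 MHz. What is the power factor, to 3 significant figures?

0.163

ω = 2πf = 1.005e+07 rad/s
X_C = 1/(ωC) = 71.1 Ω
Parallel: admittances add. Y = 1/R + jωC
Y = (0.00233 + j0.0141) S
|Y| = 0.0143 S → |Z| = 1/|Y| = 70.1 Ω, ∠Z = −∠Y = -80.6°
cos φ = cos(-80.6°) = 0.163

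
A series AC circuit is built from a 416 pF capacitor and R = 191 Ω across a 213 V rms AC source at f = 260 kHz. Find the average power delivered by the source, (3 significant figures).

ω = 2πf = 1.634e+06 rad/s
X_C = 1/(ωC) = 1470 Ω
Z = 191 − j1470 Ω
|Z| = √(191² + 1470²) = 1480 Ω
∠Z = arctan(-1470/191) = -82.6°
I = V/|Z| = 144 mA
P = VI cos φ = 213 × 0.144 × cos(-82.6°) = 3.94 W

3.94 W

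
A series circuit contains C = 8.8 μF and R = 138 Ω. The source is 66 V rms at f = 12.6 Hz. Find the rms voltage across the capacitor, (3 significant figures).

65.7 V

ω = 2πf = 79.17 rad/s
X_C = 1/(ωC) = 1440 Ω
Z = 138 − j1440 Ω
|Z| = √(138² + 1440²) = 1440 Ω
I = V/|Z| = 45.8 mA
V_C = I·|Z_C| = 0.0458 × 1440 = 65.7 V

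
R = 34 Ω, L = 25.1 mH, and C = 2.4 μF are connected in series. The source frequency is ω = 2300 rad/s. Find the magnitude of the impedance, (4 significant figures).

X_L = ωL = 57.73 Ω
X_C = 1/(ωC) = 181.2 Ω
Net reactance X = X_L − X_C = -123.4 Ω
Z = 34.00 − j123.4 Ω
|Z| = √(34.00² + 123.4²) = 128.0 Ω

128.0 Ω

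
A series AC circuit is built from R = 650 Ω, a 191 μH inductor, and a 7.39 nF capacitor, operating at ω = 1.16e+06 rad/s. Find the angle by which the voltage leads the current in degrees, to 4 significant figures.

9.168°

X_L = ωL = 221.6 Ω
X_C = 1/(ωC) = 116.7 Ω
Net reactance X = X_L − X_C = 104.9 Ω
Z = 650.0 + j104.9 Ω
|Z| = √(650.0² + 104.9²) = 658.4 Ω
∠Z = arctan(104.9/650.0) = 9.168°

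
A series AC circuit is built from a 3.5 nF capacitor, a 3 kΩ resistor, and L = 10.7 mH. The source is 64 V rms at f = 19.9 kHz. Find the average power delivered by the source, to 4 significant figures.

1.242 W

ω = 2πf = 125000 rad/s
X_L = ωL = 1338 Ω
X_C = 1/(ωC) = 2285 Ω
Net reactance X = X_L − X_C = -947.2 Ω
Z = 3000 − j947.2 Ω
|Z| = √(3000² + 947.2²) = 3146 Ω
∠Z = arctan(-947.2/3000) = -17.52°
I = V/|Z| = 20.34 mA
P = VI cos φ = 64 × 0.02034 × cos(-17.52°) = 1.242 W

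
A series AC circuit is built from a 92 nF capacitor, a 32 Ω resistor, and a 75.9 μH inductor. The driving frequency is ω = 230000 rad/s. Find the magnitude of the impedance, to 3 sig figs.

43.7 Ω

X_L = ωL = 17.5 Ω
X_C = 1/(ωC) = 47.3 Ω
Net reactance X = X_L − X_C = -29.8 Ω
Z = 32.0 − j29.8 Ω
|Z| = √(32.0² + 29.8²) = 43.7 Ω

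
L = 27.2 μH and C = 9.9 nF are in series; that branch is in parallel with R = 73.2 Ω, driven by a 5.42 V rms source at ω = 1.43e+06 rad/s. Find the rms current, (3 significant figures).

186 mA

X_L = ωL = 38.9 Ω
X_C = 1/(ωC) = 70.6 Ω
Branch 1: Z₁ = R = 73.2 Ω
Branch 2 (series LC): Z₂ = j(X_L − X_C) = −j31.7 Ω
Parallel: Z = Z₁Z₂/(Z₁+Z₂), |Z| = 29.1 Ω, ∠Z = -66.6°
I = V/|Z| = 5.42/29.1 = 186 mA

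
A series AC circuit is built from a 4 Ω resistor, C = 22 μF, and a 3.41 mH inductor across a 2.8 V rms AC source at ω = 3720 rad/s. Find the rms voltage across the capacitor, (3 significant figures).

X_L = ωL = 12.7 Ω
X_C = 1/(ωC) = 12.2 Ω
Net reactance X = X_L − X_C = 0.466 Ω
Z = 4.00 + j0.466 Ω
|Z| = √(4.00² + 0.466²) = 4.03 Ω
I = V/|Z| = 695 mA
V_C = I·|Z_C| = 0.695 × 12.2 = 8.50 V

8.50 V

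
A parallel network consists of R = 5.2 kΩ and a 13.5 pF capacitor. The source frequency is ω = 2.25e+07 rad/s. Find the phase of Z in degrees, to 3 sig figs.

X_C = 1/(ωC) = 3290 Ω
Parallel: admittances add. Y = 1/R + jωC
Y = (0.000192 + j0.000304) S
|Y| = 0.000360 S → |Z| = 1/|Y| = 2780 Ω, ∠Z = −∠Y = -57.7°

-57.7°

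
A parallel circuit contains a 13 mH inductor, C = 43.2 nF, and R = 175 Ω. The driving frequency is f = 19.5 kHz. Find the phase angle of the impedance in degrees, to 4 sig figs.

ω = 2πf = 122500 rad/s
X_L = ωL = 1593 Ω
X_C = 1/(ωC) = 188.9 Ω
Parallel: admittances add. Y = 1/R + 1/(jωL) + jωC
Y = (0.005714 + j0.004665) S
|Y| = 0.007377 S → |Z| = 1/|Y| = 135.6 Ω, ∠Z = −∠Y = -39.23°

-39.23°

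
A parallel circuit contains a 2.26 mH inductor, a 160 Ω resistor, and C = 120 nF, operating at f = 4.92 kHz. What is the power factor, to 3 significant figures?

ω = 2πf = 30910 rad/s
X_L = ωL = 69.9 Ω
X_C = 1/(ωC) = 270 Ω
Parallel: admittances add. Y = 1/R + 1/(jωL) + jωC
Y = (0.00625 − j0.0106) S
|Y| = 0.0123 S → |Z| = 1/|Y| = 81.2 Ω, ∠Z = −∠Y = 59.5°
cos φ = cos(59.5°) = 0.508

0.508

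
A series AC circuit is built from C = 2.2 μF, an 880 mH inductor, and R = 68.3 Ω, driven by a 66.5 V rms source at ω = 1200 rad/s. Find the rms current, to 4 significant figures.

X_L = ωL = 1056 Ω
X_C = 1/(ωC) = 378.8 Ω
Net reactance X = X_L − X_C = 677.2 Ω
Z = 68.30 + j677.2 Ω
|Z| = √(68.30² + 677.2²) = 680.6 Ω
I = V/|Z| = 66.5/680.6 = 97.70 mA

97.70 mA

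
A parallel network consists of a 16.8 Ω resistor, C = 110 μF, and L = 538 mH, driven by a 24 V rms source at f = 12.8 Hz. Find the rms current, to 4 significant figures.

1.469 A

ω = 2πf = 80.42 rad/s
X_L = ωL = 43.27 Ω
X_C = 1/(ωC) = 113.0 Ω
Parallel: admittances add. Y = 1/R + 1/(jωL) + jωC
Y = (0.05952 − j0.01426) S
|Y| = 0.06121 S → |Z| = 1/|Y| = 16.34 Ω, ∠Z = −∠Y = 13.48°
I = V/|Z| = 24/16.34 = 1.469 A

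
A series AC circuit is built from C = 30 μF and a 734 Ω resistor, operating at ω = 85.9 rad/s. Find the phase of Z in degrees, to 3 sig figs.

X_C = 1/(ωC) = 388 Ω
Z = 734 − j388 Ω
|Z| = √(734² + 388²) = 830 Ω
∠Z = arctan(-388/734) = -27.9°

-27.9°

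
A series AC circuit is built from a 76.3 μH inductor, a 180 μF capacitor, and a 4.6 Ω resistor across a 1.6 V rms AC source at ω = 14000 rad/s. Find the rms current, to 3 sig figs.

X_L = ωL = 1.07 Ω
X_C = 1/(ωC) = 0.397 Ω
Net reactance X = X_L − X_C = 0.671 Ω
Z = 4.60 + j0.671 Ω
|Z| = √(4.60² + 0.671²) = 4.65 Ω
I = V/|Z| = 1.6/4.65 = 344 mA

344 mA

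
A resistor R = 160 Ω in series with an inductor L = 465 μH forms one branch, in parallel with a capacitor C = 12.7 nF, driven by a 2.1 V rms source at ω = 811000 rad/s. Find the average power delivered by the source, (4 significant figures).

X_L = ωL = 377.1 Ω
X_C = 1/(ωC) = 97.09 Ω
Branch 1 (R+jX_L): Z₁ = 160.0 + j377.1 Ω, |Z₁| = 409.7 Ω
Branch 2 (−jX_C): Z₂ = −j97.09 Ω
Parallel: Z = Z₁Z₂/(Z₁+Z₂), |Z| = 123.3 Ω, ∠Z = -83.25°
I = V/|Z| = 17.03 mA
P = VI cos φ = 2.1 × 0.01703 × cos(-83.25°) = 4.205 mW

4.205 mW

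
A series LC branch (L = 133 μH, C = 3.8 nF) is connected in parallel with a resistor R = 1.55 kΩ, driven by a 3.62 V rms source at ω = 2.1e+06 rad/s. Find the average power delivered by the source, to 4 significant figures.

X_L = ωL = 279.3 Ω
X_C = 1/(ωC) = 125.3 Ω
Branch 1: Z₁ = R = 1550 Ω
Branch 2 (series LC): Z₂ = j(X_L − X_C) = j154.0 Ω
Parallel: Z = Z₁Z₂/(Z₁+Z₂), |Z| = 153.2 Ω, ∠Z = 84.33°
I = V/|Z| = 23.62 mA
P = VI cos φ = 3.62 × 0.02362 × cos(84.33°) = 8.454 mW

8.454 mW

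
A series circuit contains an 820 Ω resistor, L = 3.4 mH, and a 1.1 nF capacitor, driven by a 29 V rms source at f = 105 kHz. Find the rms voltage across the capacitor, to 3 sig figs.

ω = 2πf = 659700 rad/s
X_L = ωL = 2240 Ω
X_C = 1/(ωC) = 1380 Ω
Net reactance X = X_L − X_C = 865 Ω
Z = 820 + j865 Ω
|Z| = √(820² + 865²) = 1190 Ω
I = V/|Z| = 24.3 mA
V_C = I·|Z_C| = 0.0243 × 1380 = 33.5 V

33.5 V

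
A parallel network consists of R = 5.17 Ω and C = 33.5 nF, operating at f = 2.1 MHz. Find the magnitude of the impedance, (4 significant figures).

ω = 2πf = 1.319e+07 rad/s
X_C = 1/(ωC) = 2.262 Ω
Parallel: admittances add. Y = 1/R + jωC
Y = (0.1934 + j0.4420) S
|Y| = 0.4825 S → |Z| = 1/|Y| = 2.073 Ω, ∠Z = −∠Y = -66.37°

2.073 Ω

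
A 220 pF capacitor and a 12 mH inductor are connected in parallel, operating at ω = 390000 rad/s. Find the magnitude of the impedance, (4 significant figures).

7820 Ω

X_L = ωL = 4680 Ω
X_C = 1/(ωC) = 11660 Ω
Parallel: admittances add. Y = 1/(jωL) + jωC
Y = (0 − j0.0001279) S
|Y| = 0.0001279 S → |Z| = 1/|Y| = 7820 Ω, ∠Z = −∠Y = 90.00°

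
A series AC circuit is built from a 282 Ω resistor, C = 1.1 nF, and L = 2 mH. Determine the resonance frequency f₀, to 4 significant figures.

107.3 kHz

ω₀ = 1/√(LC) = 1/√(0.002 × 1.1e-09) = 674200 rad/s
f₀ = ω₀/(2π) = 107.3 kHz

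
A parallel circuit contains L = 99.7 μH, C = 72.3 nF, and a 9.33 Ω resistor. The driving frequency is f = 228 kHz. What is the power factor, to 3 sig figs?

ω = 2πf = 1.433e+06 rad/s
X_L = ωL = 143 Ω
X_C = 1/(ωC) = 9.65 Ω
Parallel: admittances add. Y = 1/R + 1/(jωL) + jωC
Y = (0.107 + j0.0966) S
|Y| = 0.144 S → |Z| = 1/|Y| = 6.93 Ω, ∠Z = −∠Y = -42.0°
cos φ = cos(-42.0°) = 0.743

0.743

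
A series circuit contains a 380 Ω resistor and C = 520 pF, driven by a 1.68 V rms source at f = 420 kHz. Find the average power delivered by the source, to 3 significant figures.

1.59 mW

ω = 2πf = 2.639e+06 rad/s
X_C = 1/(ωC) = 729 Ω
Z = 380 − j729 Ω
|Z| = √(380² + 729²) = 822 Ω
∠Z = arctan(-729/380) = -62.5°
I = V/|Z| = 2.04 mA
P = VI cos φ = 1.68 × 0.00204 × cos(-62.5°) = 1.59 mW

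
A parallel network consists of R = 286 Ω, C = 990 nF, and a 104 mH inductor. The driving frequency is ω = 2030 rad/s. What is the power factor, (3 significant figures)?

X_L = ωL = 211 Ω
X_C = 1/(ωC) = 498 Ω
Parallel: admittances add. Y = 1/R + 1/(jωL) + jωC
Y = (0.00350 − j0.00273) S
|Y| = 0.00443 S → |Z| = 1/|Y| = 226 Ω, ∠Z = −∠Y = 38.0°
cos φ = cos(38.0°) = 0.789

0.789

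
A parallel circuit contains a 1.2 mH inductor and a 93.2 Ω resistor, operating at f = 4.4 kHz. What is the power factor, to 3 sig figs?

0.335

ω = 2πf = 27650 rad/s
X_L = ωL = 33.2 Ω
Parallel: admittances add. Y = 1/R + 1/(jωL)
Y = (0.0107 − j0.0301) S
|Y| = 0.0320 S → |Z| = 1/|Y| = 31.3 Ω, ∠Z = −∠Y = 70.4°
cos φ = cos(70.4°) = 0.335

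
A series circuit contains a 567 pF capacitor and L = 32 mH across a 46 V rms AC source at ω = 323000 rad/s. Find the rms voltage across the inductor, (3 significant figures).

97.5 V

X_L = ωL = 10300 Ω
X_C = 1/(ωC) = 5460 Ω
Net reactance X = X_L − X_C = 4880 Ω
Z = j4880 Ω
|Z| = √(0² + 4880²) = 4880 Ω
I = V/|Z| = 9.43 mA
V_L = I·|Z_L| = 0.00943 × 10300 = 97.5 V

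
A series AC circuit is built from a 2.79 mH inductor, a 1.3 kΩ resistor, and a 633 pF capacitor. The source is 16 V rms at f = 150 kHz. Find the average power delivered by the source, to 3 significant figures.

128 mW

ω = 2πf = 942500 rad/s
X_L = ωL = 2630 Ω
X_C = 1/(ωC) = 1680 Ω
Net reactance X = X_L − X_C = 953 Ω
Z = 1300 + j953 Ω
|Z| = √(1300² + 953²) = 1610 Ω
∠Z = arctan(953/1300) = 36.3°
I = V/|Z| = 9.93 mA
P = VI cos φ = 16 × 0.00993 × cos(36.3°) = 128 mW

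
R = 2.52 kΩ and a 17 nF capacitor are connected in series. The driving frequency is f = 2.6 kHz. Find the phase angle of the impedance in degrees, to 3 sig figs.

ω = 2πf = 16340 rad/s
X_C = 1/(ωC) = 3600 Ω
Z = 2520 − j3600 Ω
|Z| = √(2520² + 3600²) = 4400 Ω
∠Z = arctan(-3600/2520) = -55.0°

-55.0°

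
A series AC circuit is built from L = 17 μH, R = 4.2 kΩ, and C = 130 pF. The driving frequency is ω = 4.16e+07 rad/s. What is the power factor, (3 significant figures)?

0.992

X_L = ωL = 707 Ω
X_C = 1/(ωC) = 185 Ω
Net reactance X = X_L − X_C = 522 Ω
Z = 4200 + j522 Ω
|Z| = √(4200² + 522²) = 4230 Ω
∠Z = arctan(522/4200) = 7.09°
cos φ = cos(7.09°) = 0.992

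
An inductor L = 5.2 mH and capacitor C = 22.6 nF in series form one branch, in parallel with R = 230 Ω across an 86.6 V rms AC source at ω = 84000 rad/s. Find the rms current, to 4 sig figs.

X_L = ωL = 436.8 Ω
X_C = 1/(ωC) = 526.8 Ω
Branch 1: Z₁ = R = 230.0 Ω
Branch 2 (series LC): Z₂ = j(X_L − X_C) = −j89.96 Ω
Parallel: Z = Z₁Z₂/(Z₁+Z₂), |Z| = 83.78 Ω, ∠Z = -68.64°
I = V/|Z| = 86.6/83.78 = 1.034 A

1.034 A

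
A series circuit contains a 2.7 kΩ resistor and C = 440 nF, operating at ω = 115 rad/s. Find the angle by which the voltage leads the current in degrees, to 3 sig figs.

-82.2°

X_C = 1/(ωC) = 19800 Ω
Z = 2700 − j19800 Ω
|Z| = √(2700² + 19800²) = 19900 Ω
∠Z = arctan(-19800/2700) = -82.2°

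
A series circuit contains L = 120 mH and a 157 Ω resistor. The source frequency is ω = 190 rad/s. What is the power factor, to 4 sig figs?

X_L = ωL = 22.80 Ω
Z = 157.0 + j22.80 Ω
|Z| = √(157.0² + 22.80²) = 158.6 Ω
∠Z = arctan(22.80/157.0) = 8.263°
cos φ = cos(8.263°) = 0.9896

0.9896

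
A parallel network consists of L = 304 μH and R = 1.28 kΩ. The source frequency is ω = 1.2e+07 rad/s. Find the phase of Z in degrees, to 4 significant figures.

19.33°

X_L = ωL = 3648 Ω
Parallel: admittances add. Y = 1/R + 1/(jωL)
Y = (0.0007813 − j0.0002741) S
|Y| = 0.0008279 S → |Z| = 1/|Y| = 1208 Ω, ∠Z = −∠Y = 19.33°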